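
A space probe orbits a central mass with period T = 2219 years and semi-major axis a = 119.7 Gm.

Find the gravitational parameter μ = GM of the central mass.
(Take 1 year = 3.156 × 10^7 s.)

Convert to SI: T = 2219 years = 7.00316e+10 s; a = 119.7 Gm = 1.197e+11 m.
GM = 4π² · a³ / T².
GM = 4π² · (1.197e+11)³ / (7.00316e+10)² m³/s² ≈ 1.381e+13 m³/s² = 1.381 × 10^13 m³/s².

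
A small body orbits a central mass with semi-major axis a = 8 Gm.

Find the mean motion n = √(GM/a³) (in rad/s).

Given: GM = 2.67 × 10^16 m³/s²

Convert to SI: a = 8 Gm = 8e+09 m.
n = √(GM / a³).
n = √(2.67e+16 / (8e+09)³) rad/s ≈ 2.284e-07 rad/s.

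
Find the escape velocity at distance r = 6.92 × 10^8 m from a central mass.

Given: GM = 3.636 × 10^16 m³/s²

Escape velocity comes from setting total energy to zero: ½v² − GM/r = 0 ⇒ v_esc = √(2GM / r).
v_esc = √(2 · 3.636e+16 / 6.92e+08) m/s ≈ 1.025e+04 m/s = 10.25 km/s.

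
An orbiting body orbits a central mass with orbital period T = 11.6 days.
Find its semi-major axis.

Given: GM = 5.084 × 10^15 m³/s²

Convert to SI: T = 11.6 days = 1.00224e+06 s.
Invert Kepler's third law: a = (GM · T² / (4π²))^(1/3).
Substituting T = 1.00224e+06 s and GM = 5.084e+15 m³/s²:
a = (5.084e+15 · (1.00224e+06)² / (4π²))^(1/3) m
a ≈ 5.057e+08 m = 505.7 Mm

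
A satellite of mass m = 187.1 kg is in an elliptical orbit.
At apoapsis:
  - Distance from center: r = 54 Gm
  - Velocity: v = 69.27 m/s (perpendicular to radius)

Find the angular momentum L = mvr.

Convert to SI: r = 54 Gm = 5.4e+10 m.
Since v is perpendicular to r, L = m · v · r.
L = 187.1 · 69.27 · 5.4e+10 kg·m²/s ≈ 6.999e+14 kg·m²/s.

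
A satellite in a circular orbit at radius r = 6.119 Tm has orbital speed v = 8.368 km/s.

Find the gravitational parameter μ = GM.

Convert to SI: r = 6.119 Tm = 6.119e+12 m; v = 8.368 km/s = 8368 m/s.
For a circular orbit v² = GM/r, so GM = v² · r.
GM = (8368)² · 6.119e+12 m³/s² ≈ 4.285e+20 m³/s² = 4.285 × 10^20 m³/s².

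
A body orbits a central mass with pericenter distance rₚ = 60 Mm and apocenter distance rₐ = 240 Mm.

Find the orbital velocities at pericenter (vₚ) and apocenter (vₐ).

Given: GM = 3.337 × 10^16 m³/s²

Convert to SI: rₚ = 60 Mm = 6e+07 m; rₐ = 240 Mm = 2.4e+08 m.
Use the vis-viva equation v² = GM(2/r − 1/a) with a = (rₚ + rₐ)/2 = (6e+07 + 2.4e+08)/2 = 1.5e+08 m.
vₚ = √(GM · (2/rₚ − 1/a)) = √(3.337e+16 · (2/6e+07 − 1/1.5e+08)) m/s ≈ 2.983e+04 m/s = 29.83 km/s.
vₐ = √(GM · (2/rₐ − 1/a)) = √(3.337e+16 · (2/2.4e+08 − 1/1.5e+08)) m/s ≈ 7458 m/s = 7.458 km/s.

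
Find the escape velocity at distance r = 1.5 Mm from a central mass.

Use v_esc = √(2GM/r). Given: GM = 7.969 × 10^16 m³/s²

Convert to SI: r = 1.5 Mm = 1.5e+06 m.
Escape velocity comes from setting total energy to zero: ½v² − GM/r = 0 ⇒ v_esc = √(2GM / r).
v_esc = √(2 · 7.969e+16 / 1.5e+06) m/s ≈ 3.26e+05 m/s = 326 km/s.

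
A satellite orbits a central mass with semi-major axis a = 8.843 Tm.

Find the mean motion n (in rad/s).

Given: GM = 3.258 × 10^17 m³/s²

Convert to SI: a = 8.843 Tm = 8.843e+12 m.
n = √(GM / a³).
n = √(3.258e+17 / (8.843e+12)³) rad/s ≈ 2.171e-11 rad/s.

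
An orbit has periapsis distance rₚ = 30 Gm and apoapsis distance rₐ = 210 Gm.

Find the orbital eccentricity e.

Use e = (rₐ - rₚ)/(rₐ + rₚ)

Convert to SI: rₚ = 30 Gm = 3e+10 m; rₐ = 210 Gm = 2.1e+11 m.
e = (rₐ − rₚ) / (rₐ + rₚ).
e = (2.1e+11 − 3e+10) / (2.1e+11 + 3e+10) = 1.8e+11 / 2.4e+11 ≈ 0.75.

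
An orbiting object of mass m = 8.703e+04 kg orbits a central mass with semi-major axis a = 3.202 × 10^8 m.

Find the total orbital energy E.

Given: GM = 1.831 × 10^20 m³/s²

E = −GMm / (2a).
E = −1.831e+20 · 8.703e+04 / (2 · 3.202e+08) J ≈ -2.488e+16 J = -24.88 PJ.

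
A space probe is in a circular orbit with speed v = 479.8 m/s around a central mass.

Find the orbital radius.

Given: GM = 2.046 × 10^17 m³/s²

For a circular orbit, v² = GM / r, so r = GM / v².
r = 2.046e+17 / (479.8)² m ≈ 8.888e+11 m = 888.8 Gm.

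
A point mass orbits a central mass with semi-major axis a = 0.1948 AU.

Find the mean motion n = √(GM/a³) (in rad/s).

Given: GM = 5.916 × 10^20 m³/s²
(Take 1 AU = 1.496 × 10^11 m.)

Convert to SI: a = 0.1948 AU = 2.91421e+10 m.
n = √(GM / a³).
n = √(5.916e+20 / (2.91421e+10)³) rad/s ≈ 4.889e-06 rad/s.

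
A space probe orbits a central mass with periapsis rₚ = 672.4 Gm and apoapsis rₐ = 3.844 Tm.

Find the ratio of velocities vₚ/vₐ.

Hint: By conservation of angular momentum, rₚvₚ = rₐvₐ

Convert to SI: rₚ = 672.4 Gm = 6.724e+11 m; rₐ = 3.844 Tm = 3.844e+12 m.
Conservation of angular momentum gives rₚvₚ = rₐvₐ, so vₚ/vₐ = rₐ/rₚ.
vₚ/vₐ = 3.844e+12 / 6.724e+11 ≈ 5.717.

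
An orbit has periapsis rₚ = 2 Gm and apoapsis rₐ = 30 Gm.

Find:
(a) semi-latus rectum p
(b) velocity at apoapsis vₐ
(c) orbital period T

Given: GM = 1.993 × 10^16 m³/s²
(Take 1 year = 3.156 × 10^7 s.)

Convert to SI: rₚ = 2 Gm = 2e+09 m; rₐ = 30 Gm = 3e+10 m.
(a) From a = (rₚ + rₐ)/2 = 1.6e+10 m and e = (rₐ − rₚ)/(rₐ + rₚ) = 0.875, p = a(1 − e²) = 1.6e+10 · (1 − (0.875)²) ≈ 3.75e+09 m
(b) With a = (rₚ + rₐ)/2 = 1.6e+10 m, vₐ = √(GM (2/rₐ − 1/a)) = √(1.993e+16 · (2/3e+10 − 1/1.6e+10)) m/s ≈ 288.2 m/s
(c) With a = (rₚ + rₐ)/2 = 1.6e+10 m, T = 2π √(a³/GM) = 2π √((1.6e+10)³/1.993e+16) s ≈ 9.008e+07 s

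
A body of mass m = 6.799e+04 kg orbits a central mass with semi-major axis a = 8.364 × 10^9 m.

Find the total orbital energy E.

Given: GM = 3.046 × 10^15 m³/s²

E = −GMm / (2a).
E = −3.046e+15 · 6.799e+04 / (2 · 8.364e+09) J ≈ -1.238e+10 J = -12.38 GJ.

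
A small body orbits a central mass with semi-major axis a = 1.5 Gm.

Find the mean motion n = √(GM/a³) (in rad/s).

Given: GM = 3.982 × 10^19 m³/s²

Convert to SI: a = 1.5 Gm = 1.5e+09 m.
n = √(GM / a³).
n = √(3.982e+19 / (1.5e+09)³) rad/s ≈ 0.0001086 rad/s.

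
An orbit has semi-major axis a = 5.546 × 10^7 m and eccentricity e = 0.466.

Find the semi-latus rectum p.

p = a (1 − e²).
p = 5.546e+07 · (1 − (0.466)²) = 5.546e+07 · 0.782844 ≈ 4.342e+07 m = 4.342 × 10^7 m.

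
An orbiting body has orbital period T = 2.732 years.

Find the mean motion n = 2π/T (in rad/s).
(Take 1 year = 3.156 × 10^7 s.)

Convert to SI: T = 2.732 years = 8.62219e+07 s.
n = 2π / T.
n = 2π / 8.62219e+07 s ≈ 7.287e-08 rad/s.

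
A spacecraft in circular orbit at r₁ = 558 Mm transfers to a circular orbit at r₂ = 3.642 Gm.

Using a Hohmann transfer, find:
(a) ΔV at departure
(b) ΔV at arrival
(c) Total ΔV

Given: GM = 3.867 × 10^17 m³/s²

Convert to SI: r₁ = 558 Mm = 5.58e+08 m; r₂ = 3.642 Gm = 3.642e+09 m.
Transfer semi-major axis: a_t = (r₁ + r₂)/2 = (5.58e+08 + 3.642e+09)/2 = 2.1e+09 m.
Circular speeds: v₁ = √(GM/r₁) = 26325.1 m/s, v₂ = √(GM/r₂) = 10304.3 m/s.
Transfer speeds (vis-viva v² = GM(2/r − 1/a_t)): v₁ᵗ = 34668.1 m/s, v₂ᵗ = 5311.59 m/s.
(a) ΔV₁ = |v₁ᵗ − v₁| ≈ 8343 m/s = 8.343 km/s.
(b) ΔV₂ = |v₂ − v₂ᵗ| ≈ 4993 m/s = 4.993 km/s.
(c) ΔV_total = ΔV₁ + ΔV₂ ≈ 1.334e+04 m/s = 13.34 km/s.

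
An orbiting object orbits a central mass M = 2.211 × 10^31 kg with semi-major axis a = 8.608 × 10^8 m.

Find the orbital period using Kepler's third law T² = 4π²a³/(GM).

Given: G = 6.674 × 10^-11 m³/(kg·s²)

GM = G · M = 6.674e-11 · 2.211e+31 = 1.47562e+21 m³/s².
Kepler's third law: T = 2π √(a³ / GM).
Substituting a = 8.608e+08 m and GM = 1.47562e+21 m³/s²:
T = 2π √((8.608e+08)³ / 1.47562e+21) s
T ≈ 4131 s = 1.147 hours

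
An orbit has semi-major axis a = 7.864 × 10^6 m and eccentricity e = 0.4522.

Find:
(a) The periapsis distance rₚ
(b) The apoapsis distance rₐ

(a) rₚ = a(1 − e) = 7.864e+06 · (1 − 0.4522) = 7.864e+06 · 0.5478 ≈ 4.308e+06 m = 4.308 × 10^6 m.
(b) rₐ = a(1 + e) = 7.864e+06 · (1 + 0.4522) = 7.864e+06 · 1.4522 ≈ 1.142e+07 m = 1.142 × 10^7 m.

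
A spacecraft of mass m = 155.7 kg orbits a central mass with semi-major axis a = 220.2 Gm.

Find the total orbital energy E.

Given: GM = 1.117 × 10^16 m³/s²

Convert to SI: a = 220.2 Gm = 2.202e+11 m.
E = −GMm / (2a).
E = −1.117e+16 · 155.7 / (2 · 2.202e+11) J ≈ -3.949e+06 J = -3.949 MJ.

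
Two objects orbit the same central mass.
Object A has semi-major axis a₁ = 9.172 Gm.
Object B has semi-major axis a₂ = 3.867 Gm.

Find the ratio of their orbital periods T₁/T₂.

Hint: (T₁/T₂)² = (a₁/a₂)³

Convert to SI: a₁ = 9.172 Gm = 9.172e+09 m; a₂ = 3.867 Gm = 3.867e+09 m.
From Kepler's third law, (T₁/T₂)² = (a₁/a₂)³, so T₁/T₂ = (a₁/a₂)^(3/2).
a₁/a₂ = 9.172e+09 / 3.867e+09 = 2.37186.
T₁/T₂ = (2.37186)^(3/2) ≈ 3.653.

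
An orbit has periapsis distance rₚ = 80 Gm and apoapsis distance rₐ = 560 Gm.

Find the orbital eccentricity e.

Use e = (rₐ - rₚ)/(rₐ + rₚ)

Convert to SI: rₚ = 80 Gm = 8e+10 m; rₐ = 560 Gm = 5.6e+11 m.
e = (rₐ − rₚ) / (rₐ + rₚ).
e = (5.6e+11 − 8e+10) / (5.6e+11 + 8e+10) = 4.8e+11 / 6.4e+11 ≈ 0.75.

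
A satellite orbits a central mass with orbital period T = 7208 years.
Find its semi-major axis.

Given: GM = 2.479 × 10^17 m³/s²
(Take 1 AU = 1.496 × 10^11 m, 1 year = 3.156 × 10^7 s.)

Convert to SI: T = 7208 years = 2.27484e+11 s.
Invert Kepler's third law: a = (GM · T² / (4π²))^(1/3).
Substituting T = 2.27484e+11 s and GM = 2.479e+17 m³/s²:
a = (2.479e+17 · (2.27484e+11)² / (4π²))^(1/3) m
a ≈ 6.875e+12 m = 45.96 AU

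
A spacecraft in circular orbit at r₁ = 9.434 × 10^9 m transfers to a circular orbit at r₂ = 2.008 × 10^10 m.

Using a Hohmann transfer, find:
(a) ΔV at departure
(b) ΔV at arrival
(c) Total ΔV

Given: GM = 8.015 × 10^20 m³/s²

Transfer semi-major axis: a_t = (r₁ + r₂)/2 = (9.434e+09 + 2.008e+10)/2 = 1.4757e+10 m.
Circular speeds: v₁ = √(GM/r₁) = 291477 m/s, v₂ = √(GM/r₂) = 199788 m/s.
Transfer speeds (vis-viva v² = GM(2/r − 1/a_t)): v₁ᵗ = 340006 m/s, v₂ᵗ = 159742 m/s.
(a) ΔV₁ = |v₁ᵗ − v₁| ≈ 4.853e+04 m/s = 48.53 km/s.
(b) ΔV₂ = |v₂ − v₂ᵗ| ≈ 4.005e+04 m/s = 40.05 km/s.
(c) ΔV_total = ΔV₁ + ΔV₂ ≈ 8.858e+04 m/s = 88.58 km/s.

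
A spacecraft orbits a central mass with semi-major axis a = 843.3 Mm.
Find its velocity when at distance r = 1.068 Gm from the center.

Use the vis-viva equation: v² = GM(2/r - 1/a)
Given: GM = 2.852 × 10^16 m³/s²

Convert to SI: a = 843.3 Mm = 8.433e+08 m; r = 1.068 Gm = 1.068e+09 m.
Vis-viva: v = √(GM · (2/r − 1/a)).
2/r − 1/a = 2/1.068e+09 − 1/8.433e+08 = 6.86842e-10 m⁻¹.
v = √(2.852e+16 · 6.86842e-10) m/s ≈ 4426 m/s = 4.426 km/s.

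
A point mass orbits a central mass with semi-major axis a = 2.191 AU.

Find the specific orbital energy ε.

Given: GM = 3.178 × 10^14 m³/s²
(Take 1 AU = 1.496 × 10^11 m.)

Convert to SI: a = 2.191 AU = 3.27774e+11 m.
ε = −GM / (2a).
ε = −3.178e+14 / (2 · 3.27774e+11) J/kg ≈ -484.8 J/kg = -484.8 J/kg.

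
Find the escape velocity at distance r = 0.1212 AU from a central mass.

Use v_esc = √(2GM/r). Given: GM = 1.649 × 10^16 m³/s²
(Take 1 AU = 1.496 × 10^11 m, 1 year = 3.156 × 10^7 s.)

Convert to SI: r = 0.1212 AU = 1.81315e+10 m.
Escape velocity comes from setting total energy to zero: ½v² − GM/r = 0 ⇒ v_esc = √(2GM / r).
v_esc = √(2 · 1.649e+16 / 1.81315e+10) m/s ≈ 1349 m/s = 0.2845 AU/year.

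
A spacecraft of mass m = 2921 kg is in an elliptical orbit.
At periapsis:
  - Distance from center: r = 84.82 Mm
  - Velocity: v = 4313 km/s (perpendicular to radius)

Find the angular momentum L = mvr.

Convert to SI: r = 84.82 Mm = 8.482e+07 m; v = 4313 km/s = 4.313e+06 m/s.
Since v is perpendicular to r, L = m · v · r.
L = 2921 · 4.313e+06 · 8.482e+07 kg·m²/s ≈ 1.069e+18 kg·m²/s.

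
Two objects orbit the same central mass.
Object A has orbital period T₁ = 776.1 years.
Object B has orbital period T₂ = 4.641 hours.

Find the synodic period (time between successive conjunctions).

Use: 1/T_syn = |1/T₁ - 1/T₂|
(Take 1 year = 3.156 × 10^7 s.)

Convert to SI: T₁ = 776.1 years = 2.44937e+10 s; T₂ = 4.641 hours = 16707.6 s.
T_syn = |T₁ · T₂ / (T₁ − T₂)|.
T_syn = |2.44937e+10 · 16707.6 / (2.44937e+10 − 16707.6)| s ≈ 1.671e+04 s = 4.641 hours.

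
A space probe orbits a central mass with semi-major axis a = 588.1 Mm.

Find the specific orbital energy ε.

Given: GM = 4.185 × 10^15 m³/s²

Convert to SI: a = 588.1 Mm = 5.881e+08 m.
ε = −GM / (2a).
ε = −4.185e+15 / (2 · 5.881e+08) J/kg ≈ -3.558e+06 J/kg = -3.558 MJ/kg.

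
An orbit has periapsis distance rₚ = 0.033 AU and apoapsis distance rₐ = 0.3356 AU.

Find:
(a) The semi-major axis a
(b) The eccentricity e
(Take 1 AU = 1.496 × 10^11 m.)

Convert to SI: rₚ = 0.033 AU = 4.9368e+09 m; rₐ = 0.3356 AU = 5.02058e+10 m.
(a) a = (rₚ + rₐ) / 2 = (4.9368e+09 + 5.02058e+10) / 2 ≈ 2.757e+10 m = 0.1843 AU.
(b) e = (rₐ − rₚ) / (rₐ + rₚ) = (5.02058e+10 − 4.9368e+09) / (5.02058e+10 + 4.9368e+09) ≈ 0.8209.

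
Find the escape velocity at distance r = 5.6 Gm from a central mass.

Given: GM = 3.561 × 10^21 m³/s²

Convert to SI: r = 5.6 Gm = 5.6e+09 m.
Escape velocity comes from setting total energy to zero: ½v² − GM/r = 0 ⇒ v_esc = √(2GM / r).
v_esc = √(2 · 3.561e+21 / 5.6e+09) m/s ≈ 1.128e+06 m/s = 1128 km/s.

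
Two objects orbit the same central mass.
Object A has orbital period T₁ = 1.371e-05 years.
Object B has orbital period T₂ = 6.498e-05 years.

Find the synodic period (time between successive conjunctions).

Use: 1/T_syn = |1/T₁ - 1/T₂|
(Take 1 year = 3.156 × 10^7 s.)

Convert to SI: T₁ = 1.371e-05 years = 432.688 s; T₂ = 6.498e-05 years = 2050.77 s.
T_syn = |T₁ · T₂ / (T₁ − T₂)|.
T_syn = |432.688 · 2050.77 / (432.688 − 2050.77)| s ≈ 548.4 s = 1.738e-05 years.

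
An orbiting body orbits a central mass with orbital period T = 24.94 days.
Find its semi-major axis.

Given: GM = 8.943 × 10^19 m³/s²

Convert to SI: T = 24.94 days = 2.15482e+06 s.
Invert Kepler's third law: a = (GM · T² / (4π²))^(1/3).
Substituting T = 2.15482e+06 s and GM = 8.943e+19 m³/s²:
a = (8.943e+19 · (2.15482e+06)² / (4π²))^(1/3) m
a ≈ 2.191e+10 m = 21.91 Gm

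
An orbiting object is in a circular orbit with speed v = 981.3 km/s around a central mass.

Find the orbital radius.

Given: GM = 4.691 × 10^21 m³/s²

Convert to SI: v = 981.3 km/s = 981300 m/s.
For a circular orbit, v² = GM / r, so r = GM / v².
r = 4.691e+21 / (981300)² m ≈ 4.871e+09 m = 4.871 Gm.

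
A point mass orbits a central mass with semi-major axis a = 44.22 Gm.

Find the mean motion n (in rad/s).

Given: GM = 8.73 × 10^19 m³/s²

Convert to SI: a = 44.22 Gm = 4.422e+10 m.
n = √(GM / a³).
n = √(8.73e+19 / (4.422e+10)³) rad/s ≈ 1.005e-06 rad/s.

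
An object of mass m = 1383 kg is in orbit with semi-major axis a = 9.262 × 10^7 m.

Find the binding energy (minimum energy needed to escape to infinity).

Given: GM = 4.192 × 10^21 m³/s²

Total orbital energy is E = −GMm/(2a); binding energy is E_bind = −E = GMm/(2a).
E_bind = 4.192e+21 · 1383 / (2 · 9.262e+07) J ≈ 3.13e+16 J = 31.3 PJ.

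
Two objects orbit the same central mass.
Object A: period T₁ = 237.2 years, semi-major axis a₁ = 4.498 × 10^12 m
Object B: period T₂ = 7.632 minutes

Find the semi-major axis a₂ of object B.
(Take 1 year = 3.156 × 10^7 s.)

Convert to SI: T₁ = 237.2 years = 7.48603e+09 s; T₂ = 7.632 minutes = 457.92 s.
Kepler's third law: (T₁/T₂)² = (a₁/a₂)³ ⇒ a₂ = a₁ · (T₂/T₁)^(2/3).
T₂/T₁ = 457.92 / 7.48603e+09 = 6.11699e-08.
a₂ = 4.498e+12 · (6.11699e-08)^(2/3) m ≈ 6.983e+07 m = 6.983 × 10^7 m.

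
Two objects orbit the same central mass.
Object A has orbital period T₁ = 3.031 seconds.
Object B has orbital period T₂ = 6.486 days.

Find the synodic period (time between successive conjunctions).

Convert to SI: T₂ = 6.486 days = 560390 s.
T_syn = |T₁ · T₂ / (T₁ − T₂)|.
T_syn = |3.031 · 560390 / (3.031 − 560390)| s ≈ 3.031 s = 3.031 seconds.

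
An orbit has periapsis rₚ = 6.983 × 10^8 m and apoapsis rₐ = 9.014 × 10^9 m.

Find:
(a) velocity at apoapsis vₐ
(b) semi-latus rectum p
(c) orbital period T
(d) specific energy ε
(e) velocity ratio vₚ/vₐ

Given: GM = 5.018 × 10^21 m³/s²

(a) With a = (rₚ + rₐ)/2 = 4.85615e+09 m, vₐ = √(GM (2/rₐ − 1/a)) = √(5.018e+21 · (2/9.014e+09 − 1/4.85615e+09)) m/s ≈ 2.829e+05 m/s
(b) From a = (rₚ + rₐ)/2 = 4.85615e+09 m and e = (rₐ − rₚ)/(rₐ + rₚ) = 0.856203, p = a(1 − e²) = 4.85615e+09 · (1 − (0.856203)²) ≈ 1.296e+09 m
(c) With a = (rₚ + rₐ)/2 = 4.85615e+09 m, T = 2π √(a³/GM) = 2π √((4.85615e+09)³/5.018e+21) s ≈ 3.002e+04 s
(d) With a = (rₚ + rₐ)/2 = 4.85615e+09 m, ε = −GM/(2a) = −5.018e+21/(2 · 4.85615e+09) J/kg ≈ -5.167e+11 J/kg
(e) Conservation of angular momentum (rₚvₚ = rₐvₐ) gives vₚ/vₐ = rₐ/rₚ = 9.014e+09/6.983e+08 ≈ 12.91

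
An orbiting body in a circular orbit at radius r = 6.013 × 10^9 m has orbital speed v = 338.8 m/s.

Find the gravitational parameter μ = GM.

For a circular orbit v² = GM/r, so GM = v² · r.
GM = (338.8)² · 6.013e+09 m³/s² ≈ 6.902e+14 m³/s² = 6.902 × 10^14 m³/s².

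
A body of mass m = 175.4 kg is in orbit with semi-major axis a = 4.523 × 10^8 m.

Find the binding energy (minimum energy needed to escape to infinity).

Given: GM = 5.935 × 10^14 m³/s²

Total orbital energy is E = −GMm/(2a); binding energy is E_bind = −E = GMm/(2a).
E_bind = 5.935e+14 · 175.4 / (2 · 4.523e+08) J ≈ 1.151e+08 J = 115.1 MJ.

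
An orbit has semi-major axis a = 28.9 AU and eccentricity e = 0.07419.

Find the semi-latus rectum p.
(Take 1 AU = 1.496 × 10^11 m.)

Convert to SI: a = 28.9 AU = 4.32344e+12 m.
p = a (1 − e²).
p = 4.32344e+12 · (1 − (0.07419)²) = 4.32344e+12 · 0.994496 ≈ 4.3e+12 m = 28.74 AU.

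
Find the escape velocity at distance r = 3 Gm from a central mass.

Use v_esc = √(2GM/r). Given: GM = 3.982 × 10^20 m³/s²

Convert to SI: r = 3 Gm = 3e+09 m.
Escape velocity comes from setting total energy to zero: ½v² − GM/r = 0 ⇒ v_esc = √(2GM / r).
v_esc = √(2 · 3.982e+20 / 3e+09) m/s ≈ 5.152e+05 m/s = 515.2 km/s.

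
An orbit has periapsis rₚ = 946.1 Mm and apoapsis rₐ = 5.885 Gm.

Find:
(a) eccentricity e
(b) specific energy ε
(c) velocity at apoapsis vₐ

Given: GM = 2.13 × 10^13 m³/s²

Convert to SI: rₚ = 946.1 Mm = 9.461e+08 m; rₐ = 5.885 Gm = 5.885e+09 m.
(a) e = (rₐ − rₚ)/(rₐ + rₚ) = (5.885e+09 − 9.461e+08)/(5.885e+09 + 9.461e+08) ≈ 0.723
(b) With a = (rₚ + rₐ)/2 = 3.41555e+09 m, ε = −GM/(2a) = −2.13e+13/(2 · 3.41555e+09) J/kg ≈ -3118 J/kg
(c) With a = (rₚ + rₐ)/2 = 3.41555e+09 m, vₐ = √(GM (2/rₐ − 1/a)) = √(2.13e+13 · (2/5.885e+09 − 1/3.41555e+09)) m/s ≈ 31.66 m/s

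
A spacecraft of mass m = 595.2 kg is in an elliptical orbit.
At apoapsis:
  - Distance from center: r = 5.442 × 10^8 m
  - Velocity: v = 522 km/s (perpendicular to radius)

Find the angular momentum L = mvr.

Convert to SI: v = 522 km/s = 522000 m/s.
Since v is perpendicular to r, L = m · v · r.
L = 595.2 · 522000 · 5.442e+08 kg·m²/s ≈ 1.691e+17 kg·m²/s.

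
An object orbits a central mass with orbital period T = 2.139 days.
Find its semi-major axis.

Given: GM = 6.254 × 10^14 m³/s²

Convert to SI: T = 2.139 days = 184810 s.
Invert Kepler's third law: a = (GM · T² / (4π²))^(1/3).
Substituting T = 184810 s and GM = 6.254e+14 m³/s²:
a = (6.254e+14 · (184810)² / (4π²))^(1/3) m
a ≈ 8.149e+07 m = 81.49 Mm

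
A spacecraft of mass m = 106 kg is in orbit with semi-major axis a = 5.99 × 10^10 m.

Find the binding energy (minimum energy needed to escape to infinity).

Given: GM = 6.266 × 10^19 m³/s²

Total orbital energy is E = −GMm/(2a); binding energy is E_bind = −E = GMm/(2a).
E_bind = 6.266e+19 · 106 / (2 · 5.99e+10) J ≈ 5.544e+10 J = 55.44 GJ.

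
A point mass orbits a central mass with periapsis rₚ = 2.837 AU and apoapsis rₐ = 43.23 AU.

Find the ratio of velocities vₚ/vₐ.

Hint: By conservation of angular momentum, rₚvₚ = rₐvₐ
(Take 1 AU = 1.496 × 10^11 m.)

Convert to SI: rₚ = 2.837 AU = 4.24415e+11 m; rₐ = 43.23 AU = 6.46721e+12 m.
Conservation of angular momentum gives rₚvₚ = rₐvₐ, so vₚ/vₐ = rₐ/rₚ.
vₚ/vₐ = 6.46721e+12 / 4.24415e+11 ≈ 15.24.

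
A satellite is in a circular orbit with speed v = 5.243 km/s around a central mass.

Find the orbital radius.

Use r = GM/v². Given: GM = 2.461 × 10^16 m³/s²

Convert to SI: v = 5.243 km/s = 5243 m/s.
For a circular orbit, v² = GM / r, so r = GM / v².
r = 2.461e+16 / (5243)² m ≈ 8.953e+08 m = 8.953 × 10^8 m.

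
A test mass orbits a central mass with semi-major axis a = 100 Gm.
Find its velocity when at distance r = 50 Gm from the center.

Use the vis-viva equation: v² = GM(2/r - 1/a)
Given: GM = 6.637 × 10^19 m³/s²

Convert to SI: a = 100 Gm = 1e+11 m; r = 50 Gm = 5e+10 m.
Vis-viva: v = √(GM · (2/r − 1/a)).
2/r − 1/a = 2/5e+10 − 1/1e+11 = 3e-11 m⁻¹.
v = √(6.637e+19 · 3e-11) m/s ≈ 4.462e+04 m/s = 44.62 km/s.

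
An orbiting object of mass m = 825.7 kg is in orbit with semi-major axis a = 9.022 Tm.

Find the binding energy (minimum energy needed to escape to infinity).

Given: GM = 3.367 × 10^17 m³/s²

Convert to SI: a = 9.022 Tm = 9.022e+12 m.
Total orbital energy is E = −GMm/(2a); binding energy is E_bind = −E = GMm/(2a).
E_bind = 3.367e+17 · 825.7 / (2 · 9.022e+12) J ≈ 1.541e+07 J = 15.41 MJ.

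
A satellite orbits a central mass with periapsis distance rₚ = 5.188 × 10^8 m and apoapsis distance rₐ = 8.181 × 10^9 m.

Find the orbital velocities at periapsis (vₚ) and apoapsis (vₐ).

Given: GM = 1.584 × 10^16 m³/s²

Use the vis-viva equation v² = GM(2/r − 1/a) with a = (rₚ + rₐ)/2 = (5.188e+08 + 8.181e+09)/2 = 4.3499e+09 m.
vₚ = √(GM · (2/rₚ − 1/a)) = √(1.584e+16 · (2/5.188e+08 − 1/4.3499e+09)) m/s ≈ 7578 m/s = 7.578 km/s.
vₐ = √(GM · (2/rₐ − 1/a)) = √(1.584e+16 · (2/8.181e+09 − 1/4.3499e+09)) m/s ≈ 480.5 m/s = 480.5 m/s.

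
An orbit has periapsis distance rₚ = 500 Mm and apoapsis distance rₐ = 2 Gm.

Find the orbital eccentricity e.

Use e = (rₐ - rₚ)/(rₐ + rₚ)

Convert to SI: rₚ = 500 Mm = 5e+08 m; rₐ = 2 Gm = 2e+09 m.
e = (rₐ − rₚ) / (rₐ + rₚ).
e = (2e+09 − 5e+08) / (2e+09 + 5e+08) = 1.5e+09 / 2.5e+09 ≈ 0.6.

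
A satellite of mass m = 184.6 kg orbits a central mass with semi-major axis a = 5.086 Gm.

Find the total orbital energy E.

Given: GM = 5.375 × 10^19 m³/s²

Convert to SI: a = 5.086 Gm = 5.086e+09 m.
E = −GMm / (2a).
E = −5.375e+19 · 184.6 / (2 · 5.086e+09) J ≈ -9.754e+11 J = -975.4 GJ.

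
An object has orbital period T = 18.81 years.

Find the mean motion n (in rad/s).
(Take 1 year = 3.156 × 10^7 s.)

Convert to SI: T = 18.81 years = 5.93644e+08 s.
n = 2π / T.
n = 2π / 5.93644e+08 s ≈ 1.058e-08 rad/s.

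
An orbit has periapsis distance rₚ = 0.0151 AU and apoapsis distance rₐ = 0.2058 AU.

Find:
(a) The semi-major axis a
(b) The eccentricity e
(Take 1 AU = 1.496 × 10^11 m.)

Convert to SI: rₚ = 0.0151 AU = 2.25896e+09 m; rₐ = 0.2058 AU = 3.07877e+10 m.
(a) a = (rₚ + rₐ) / 2 = (2.25896e+09 + 3.07877e+10) / 2 ≈ 1.652e+10 m = 0.1105 AU.
(b) e = (rₐ − rₚ) / (rₐ + rₚ) = (3.07877e+10 − 2.25896e+09) / (3.07877e+10 + 2.25896e+09) ≈ 0.8633.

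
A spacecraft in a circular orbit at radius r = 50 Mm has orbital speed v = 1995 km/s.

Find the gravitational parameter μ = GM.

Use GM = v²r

Convert to SI: r = 50 Mm = 5e+07 m; v = 1995 km/s = 1.995e+06 m/s.
For a circular orbit v² = GM/r, so GM = v² · r.
GM = (1.995e+06)² · 5e+07 m³/s² ≈ 1.99e+20 m³/s² = 1.99 × 10^20 m³/s².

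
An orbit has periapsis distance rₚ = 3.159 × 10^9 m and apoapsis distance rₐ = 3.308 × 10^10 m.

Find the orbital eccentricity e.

e = (rₐ − rₚ) / (rₐ + rₚ).
e = (3.308e+10 − 3.159e+09) / (3.308e+10 + 3.159e+09) = 2.9921e+10 / 3.6239e+10 ≈ 0.8257.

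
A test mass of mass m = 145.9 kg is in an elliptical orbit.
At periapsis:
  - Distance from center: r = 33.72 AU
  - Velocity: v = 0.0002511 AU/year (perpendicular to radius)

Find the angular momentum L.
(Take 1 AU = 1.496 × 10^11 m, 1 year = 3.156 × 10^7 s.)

Convert to SI: r = 33.72 AU = 5.04451e+12 m; v = 0.0002511 AU/year = 1.19026 m/s.
Since v is perpendicular to r, L = m · v · r.
L = 145.9 · 1.19026 · 5.04451e+12 kg·m²/s ≈ 8.76e+14 kg·m²/s.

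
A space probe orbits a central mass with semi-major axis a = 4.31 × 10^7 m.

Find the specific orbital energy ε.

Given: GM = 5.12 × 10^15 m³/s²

ε = −GM / (2a).
ε = −5.12e+15 / (2 · 4.31e+07) J/kg ≈ -5.94e+07 J/kg = -59.4 MJ/kg.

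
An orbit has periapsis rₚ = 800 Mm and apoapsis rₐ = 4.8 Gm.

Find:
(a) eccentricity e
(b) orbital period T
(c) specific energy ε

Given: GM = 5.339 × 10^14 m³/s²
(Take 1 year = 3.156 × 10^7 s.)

Convert to SI: rₚ = 800 Mm = 8e+08 m; rₐ = 4.8 Gm = 4.8e+09 m.
(a) e = (rₐ − rₚ)/(rₐ + rₚ) = (4.8e+09 − 8e+08)/(4.8e+09 + 8e+08) ≈ 0.7143
(b) With a = (rₚ + rₐ)/2 = 2.8e+09 m, T = 2π √(a³/GM) = 2π √((2.8e+09)³/5.339e+14) s ≈ 4.029e+07 s
(c) With a = (rₚ + rₐ)/2 = 2.8e+09 m, ε = −GM/(2a) = −5.339e+14/(2 · 2.8e+09) J/kg ≈ -9.534e+04 J/kg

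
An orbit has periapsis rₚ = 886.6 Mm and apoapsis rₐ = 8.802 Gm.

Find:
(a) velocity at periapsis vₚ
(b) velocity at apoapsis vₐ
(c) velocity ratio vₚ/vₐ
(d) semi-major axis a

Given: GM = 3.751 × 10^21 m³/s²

Convert to SI: rₚ = 886.6 Mm = 8.866e+08 m; rₐ = 8.802 Gm = 8.802e+09 m.
(a) With a = (rₚ + rₐ)/2 = 4.8443e+09 m, vₚ = √(GM (2/rₚ − 1/a)) = √(3.751e+21 · (2/8.866e+08 − 1/4.8443e+09)) m/s ≈ 2.773e+06 m/s
(b) With a = (rₚ + rₐ)/2 = 4.8443e+09 m, vₐ = √(GM (2/rₐ − 1/a)) = √(3.751e+21 · (2/8.802e+09 − 1/4.8443e+09)) m/s ≈ 2.793e+05 m/s
(c) Conservation of angular momentum (rₚvₚ = rₐvₐ) gives vₚ/vₐ = rₐ/rₚ = 8.802e+09/8.866e+08 ≈ 9.928
(d) a = (rₚ + rₐ)/2 = (8.866e+08 + 8.802e+09)/2 ≈ 4.844e+09 m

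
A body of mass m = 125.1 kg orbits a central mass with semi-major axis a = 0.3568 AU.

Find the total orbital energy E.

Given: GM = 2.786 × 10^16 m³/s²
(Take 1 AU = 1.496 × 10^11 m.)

Convert to SI: a = 0.3568 AU = 5.33773e+10 m.
E = −GMm / (2a).
E = −2.786e+16 · 125.1 / (2 · 5.33773e+10) J ≈ -3.265e+07 J = -32.65 MJ.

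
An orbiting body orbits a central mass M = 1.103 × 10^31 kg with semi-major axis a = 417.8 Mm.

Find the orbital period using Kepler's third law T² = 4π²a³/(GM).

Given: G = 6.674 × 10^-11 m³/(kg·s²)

Convert to SI: a = 417.8 Mm = 4.178e+08 m.
GM = G · M = 6.674e-11 · 1.103e+31 = 7.36142e+20 m³/s².
Kepler's third law: T = 2π √(a³ / GM).
Substituting a = 4.178e+08 m and GM = 7.36142e+20 m³/s²:
T = 2π √((4.178e+08)³ / 7.36142e+20) s
T ≈ 1978 s = 32.96 minutes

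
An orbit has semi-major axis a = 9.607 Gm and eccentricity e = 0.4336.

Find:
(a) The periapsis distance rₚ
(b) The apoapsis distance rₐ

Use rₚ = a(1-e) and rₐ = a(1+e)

Convert to SI: a = 9.607 Gm = 9.607e+09 m.
(a) rₚ = a(1 − e) = 9.607e+09 · (1 − 0.4336) = 9.607e+09 · 0.5664 ≈ 5.441e+09 m = 5.441 Gm.
(b) rₐ = a(1 + e) = 9.607e+09 · (1 + 0.4336) = 9.607e+09 · 1.4336 ≈ 1.377e+10 m = 13.77 Gm.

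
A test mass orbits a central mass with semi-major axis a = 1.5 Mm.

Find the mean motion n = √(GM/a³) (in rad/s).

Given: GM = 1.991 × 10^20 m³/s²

Convert to SI: a = 1.5 Mm = 1.5e+06 m.
n = √(GM / a³).
n = √(1.991e+20 / (1.5e+06)³) rad/s ≈ 7.681 rad/s.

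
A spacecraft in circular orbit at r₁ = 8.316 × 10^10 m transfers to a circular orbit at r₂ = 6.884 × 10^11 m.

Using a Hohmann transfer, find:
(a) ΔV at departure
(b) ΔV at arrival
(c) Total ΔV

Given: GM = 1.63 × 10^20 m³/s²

Transfer semi-major axis: a_t = (r₁ + r₂)/2 = (8.316e+10 + 6.884e+11)/2 = 3.8578e+11 m.
Circular speeds: v₁ = √(GM/r₁) = 44272.8 m/s, v₂ = √(GM/r₂) = 15387.7 m/s.
Transfer speeds (vis-viva v² = GM(2/r − 1/a_t)): v₁ᵗ = 59140.8 m/s, v₂ᵗ = 7144.32 m/s.
(a) ΔV₁ = |v₁ᵗ − v₁| ≈ 1.487e+04 m/s = 14.87 km/s.
(b) ΔV₂ = |v₂ − v₂ᵗ| ≈ 8243 m/s = 8.243 km/s.
(c) ΔV_total = ΔV₁ + ΔV₂ ≈ 2.311e+04 m/s = 23.11 km/s.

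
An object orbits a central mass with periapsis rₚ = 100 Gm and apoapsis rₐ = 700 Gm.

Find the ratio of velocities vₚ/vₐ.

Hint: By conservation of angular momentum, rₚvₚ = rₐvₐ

Convert to SI: rₚ = 100 Gm = 1e+11 m; rₐ = 700 Gm = 7e+11 m.
Conservation of angular momentum gives rₚvₚ = rₐvₐ, so vₚ/vₐ = rₐ/rₚ.
vₚ/vₐ = 7e+11 / 1e+11 ≈ 7.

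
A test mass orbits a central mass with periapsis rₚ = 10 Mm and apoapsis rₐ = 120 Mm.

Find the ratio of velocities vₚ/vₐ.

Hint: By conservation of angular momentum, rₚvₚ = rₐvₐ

Convert to SI: rₚ = 10 Mm = 1e+07 m; rₐ = 120 Mm = 1.2e+08 m.
Conservation of angular momentum gives rₚvₚ = rₐvₐ, so vₚ/vₐ = rₐ/rₚ.
vₚ/vₐ = 1.2e+08 / 1e+07 ≈ 12.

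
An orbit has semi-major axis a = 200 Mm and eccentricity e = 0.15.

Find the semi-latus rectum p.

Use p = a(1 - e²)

Convert to SI: a = 200 Mm = 2e+08 m.
p = a (1 − e²).
p = 2e+08 · (1 − (0.15)²) = 2e+08 · 0.9775 ≈ 1.955e+08 m = 195.5 Mm.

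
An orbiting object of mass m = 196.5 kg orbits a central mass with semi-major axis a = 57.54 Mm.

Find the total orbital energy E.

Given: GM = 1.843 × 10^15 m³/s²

Convert to SI: a = 57.54 Mm = 5.754e+07 m.
E = −GMm / (2a).
E = −1.843e+15 · 196.5 / (2 · 5.754e+07) J ≈ -3.147e+09 J = -3.147 GJ.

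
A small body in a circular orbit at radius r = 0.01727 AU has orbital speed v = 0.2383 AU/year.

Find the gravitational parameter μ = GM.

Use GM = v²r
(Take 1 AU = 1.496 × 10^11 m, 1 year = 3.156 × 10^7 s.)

Convert to SI: r = 0.01727 AU = 2.58359e+09 m; v = 0.2383 AU/year = 1129.58 m/s.
For a circular orbit v² = GM/r, so GM = v² · r.
GM = (1129.58)² · 2.58359e+09 m³/s² ≈ 3.297e+15 m³/s² = 3.297 × 10^15 m³/s².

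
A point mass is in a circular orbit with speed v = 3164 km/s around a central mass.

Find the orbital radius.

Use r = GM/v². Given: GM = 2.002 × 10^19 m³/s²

Convert to SI: v = 3164 km/s = 3.164e+06 m/s.
For a circular orbit, v² = GM / r, so r = GM / v².
r = 2.002e+19 / (3.164e+06)² m ≈ 2e+06 m = 2 Mm.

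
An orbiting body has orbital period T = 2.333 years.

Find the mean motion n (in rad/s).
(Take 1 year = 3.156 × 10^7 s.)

Convert to SI: T = 2.333 years = 7.36295e+07 s.
n = 2π / T.
n = 2π / 7.36295e+07 s ≈ 8.534e-08 rad/s.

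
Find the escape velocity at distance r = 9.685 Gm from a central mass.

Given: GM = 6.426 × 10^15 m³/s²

Convert to SI: r = 9.685 Gm = 9.685e+09 m.
Escape velocity comes from setting total energy to zero: ½v² − GM/r = 0 ⇒ v_esc = √(2GM / r).
v_esc = √(2 · 6.426e+15 / 9.685e+09) m/s ≈ 1152 m/s = 1.152 km/s.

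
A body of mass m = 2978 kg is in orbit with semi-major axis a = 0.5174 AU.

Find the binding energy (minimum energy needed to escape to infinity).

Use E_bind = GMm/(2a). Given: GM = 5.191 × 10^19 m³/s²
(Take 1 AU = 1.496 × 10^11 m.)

Convert to SI: a = 0.5174 AU = 7.7403e+10 m.
Total orbital energy is E = −GMm/(2a); binding energy is E_bind = −E = GMm/(2a).
E_bind = 5.191e+19 · 2978 / (2 · 7.7403e+10) J ≈ 9.986e+11 J = 998.6 GJ.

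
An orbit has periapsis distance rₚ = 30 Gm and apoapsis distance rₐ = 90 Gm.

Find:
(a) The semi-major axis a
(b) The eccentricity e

Convert to SI: rₚ = 30 Gm = 3e+10 m; rₐ = 90 Gm = 9e+10 m.
(a) a = (rₚ + rₐ) / 2 = (3e+10 + 9e+10) / 2 ≈ 6e+10 m = 60 Gm.
(b) e = (rₐ − rₚ) / (rₐ + rₚ) = (9e+10 − 3e+10) / (9e+10 + 3e+10) ≈ 0.5.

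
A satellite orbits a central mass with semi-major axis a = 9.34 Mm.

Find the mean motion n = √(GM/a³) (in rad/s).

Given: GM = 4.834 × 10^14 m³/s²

Convert to SI: a = 9.34 Mm = 9.34e+06 m.
n = √(GM / a³).
n = √(4.834e+14 / (9.34e+06)³) rad/s ≈ 0.0007703 rad/s.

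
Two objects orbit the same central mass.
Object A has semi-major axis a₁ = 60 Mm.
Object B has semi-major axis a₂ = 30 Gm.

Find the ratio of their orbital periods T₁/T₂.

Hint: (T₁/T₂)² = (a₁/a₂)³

Convert to SI: a₁ = 60 Mm = 6e+07 m; a₂ = 30 Gm = 3e+10 m.
From Kepler's third law, (T₁/T₂)² = (a₁/a₂)³, so T₁/T₂ = (a₁/a₂)^(3/2).
a₁/a₂ = 6e+07 / 3e+10 = 0.002.
T₁/T₂ = (0.002)^(3/2) ≈ 8.944e-05.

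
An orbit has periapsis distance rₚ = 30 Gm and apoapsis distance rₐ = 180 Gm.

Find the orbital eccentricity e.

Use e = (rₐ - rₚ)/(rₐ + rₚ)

Convert to SI: rₚ = 30 Gm = 3e+10 m; rₐ = 180 Gm = 1.8e+11 m.
e = (rₐ − rₚ) / (rₐ + rₚ).
e = (1.8e+11 − 3e+10) / (1.8e+11 + 3e+10) = 1.5e+11 / 2.1e+11 ≈ 0.7143.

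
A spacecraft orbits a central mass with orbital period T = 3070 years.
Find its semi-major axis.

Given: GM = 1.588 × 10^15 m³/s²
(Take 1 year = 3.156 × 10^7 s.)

Convert to SI: T = 3070 years = 9.68892e+10 s.
Invert Kepler's third law: a = (GM · T² / (4π²))^(1/3).
Substituting T = 9.68892e+10 s and GM = 1.588e+15 m³/s²:
a = (1.588e+15 · (9.68892e+10)² / (4π²))^(1/3) m
a ≈ 7.228e+11 m = 7.228 × 10^11 m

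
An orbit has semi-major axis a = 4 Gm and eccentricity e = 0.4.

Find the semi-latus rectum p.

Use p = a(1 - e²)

Convert to SI: a = 4 Gm = 4e+09 m.
p = a (1 − e²).
p = 4e+09 · (1 − (0.4)²) = 4e+09 · 0.84 ≈ 3.36e+09 m = 3.36 Gm.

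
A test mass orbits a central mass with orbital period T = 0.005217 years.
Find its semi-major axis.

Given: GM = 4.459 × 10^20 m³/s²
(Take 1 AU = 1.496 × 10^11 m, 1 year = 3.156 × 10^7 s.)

Convert to SI: T = 0.005217 years = 164649 s.
Invert Kepler's third law: a = (GM · T² / (4π²))^(1/3).
Substituting T = 164649 s and GM = 4.459e+20 m³/s²:
a = (4.459e+20 · (164649)² / (4π²))^(1/3) m
a ≈ 6.74e+09 m = 0.04505 AU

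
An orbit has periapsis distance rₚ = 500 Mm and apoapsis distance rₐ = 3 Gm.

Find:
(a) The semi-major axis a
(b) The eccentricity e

Convert to SI: rₚ = 500 Mm = 5e+08 m; rₐ = 3 Gm = 3e+09 m.
(a) a = (rₚ + rₐ) / 2 = (5e+08 + 3e+09) / 2 ≈ 1.75e+09 m = 1.75 Gm.
(b) e = (rₐ − rₚ) / (rₐ + rₚ) = (3e+09 − 5e+08) / (3e+09 + 5e+08) ≈ 0.7143.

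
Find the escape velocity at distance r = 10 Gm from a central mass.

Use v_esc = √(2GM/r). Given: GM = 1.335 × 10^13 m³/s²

Convert to SI: r = 10 Gm = 1e+10 m.
Escape velocity comes from setting total energy to zero: ½v² − GM/r = 0 ⇒ v_esc = √(2GM / r).
v_esc = √(2 · 1.335e+13 / 1e+10) m/s ≈ 51.67 m/s = 51.67 m/s.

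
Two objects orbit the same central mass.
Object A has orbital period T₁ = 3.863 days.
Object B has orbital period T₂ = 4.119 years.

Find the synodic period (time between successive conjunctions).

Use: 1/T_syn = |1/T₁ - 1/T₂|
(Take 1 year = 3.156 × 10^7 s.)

Convert to SI: T₁ = 3.863 days = 333763 s; T₂ = 4.119 years = 1.29996e+08 s.
T_syn = |T₁ · T₂ / (T₁ − T₂)|.
T_syn = |333763 · 1.29996e+08 / (333763 − 1.29996e+08)| s ≈ 3.346e+05 s = 3.873 days.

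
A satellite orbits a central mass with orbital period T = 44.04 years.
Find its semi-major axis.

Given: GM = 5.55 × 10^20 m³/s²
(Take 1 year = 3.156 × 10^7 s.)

Convert to SI: T = 44.04 years = 1.3899e+09 s.
Invert Kepler's third law: a = (GM · T² / (4π²))^(1/3).
Substituting T = 1.3899e+09 s and GM = 5.55e+20 m³/s²:
a = (5.55e+20 · (1.3899e+09)² / (4π²))^(1/3) m
a ≈ 3.006e+12 m = 3.006 Tm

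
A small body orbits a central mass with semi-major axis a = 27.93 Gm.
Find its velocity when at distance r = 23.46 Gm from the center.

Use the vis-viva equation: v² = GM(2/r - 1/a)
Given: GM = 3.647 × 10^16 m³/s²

Convert to SI: a = 27.93 Gm = 2.793e+10 m; r = 23.46 Gm = 2.346e+10 m.
Vis-viva: v = √(GM · (2/r − 1/a)).
2/r − 1/a = 2/2.346e+10 − 1/2.793e+10 = 4.94477e-11 m⁻¹.
v = √(3.647e+16 · 4.94477e-11) m/s ≈ 1343 m/s = 1.343 km/s.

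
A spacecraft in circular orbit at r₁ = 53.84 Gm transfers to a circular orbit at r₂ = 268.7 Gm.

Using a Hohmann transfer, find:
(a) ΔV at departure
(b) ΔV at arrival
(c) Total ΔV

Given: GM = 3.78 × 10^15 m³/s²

Convert to SI: r₁ = 53.84 Gm = 5.384e+10 m; r₂ = 268.7 Gm = 2.687e+11 m.
Transfer semi-major axis: a_t = (r₁ + r₂)/2 = (5.384e+10 + 2.687e+11)/2 = 1.6127e+11 m.
Circular speeds: v₁ = √(GM/r₁) = 264.968 m/s, v₂ = √(GM/r₂) = 118.607 m/s.
Transfer speeds (vis-viva v² = GM(2/r − 1/a_t)): v₁ᵗ = 342.019 m/s, v₂ᵗ = 68.5311 m/s.
(a) ΔV₁ = |v₁ᵗ − v₁| ≈ 77.05 m/s = 77.05 m/s.
(b) ΔV₂ = |v₂ − v₂ᵗ| ≈ 50.08 m/s = 50.08 m/s.
(c) ΔV_total = ΔV₁ + ΔV₂ ≈ 127.1 m/s = 127.1 m/s.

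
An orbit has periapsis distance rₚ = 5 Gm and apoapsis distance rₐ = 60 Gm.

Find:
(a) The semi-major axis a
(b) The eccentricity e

Convert to SI: rₚ = 5 Gm = 5e+09 m; rₐ = 60 Gm = 6e+10 m.
(a) a = (rₚ + rₐ) / 2 = (5e+09 + 6e+10) / 2 ≈ 3.25e+10 m = 32.5 Gm.
(b) e = (rₐ − rₚ) / (rₐ + rₚ) = (6e+10 − 5e+09) / (6e+10 + 5e+09) ≈ 0.8462.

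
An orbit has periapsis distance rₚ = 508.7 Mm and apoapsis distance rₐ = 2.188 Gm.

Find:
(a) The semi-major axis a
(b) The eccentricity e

Convert to SI: rₚ = 508.7 Mm = 5.087e+08 m; rₐ = 2.188 Gm = 2.188e+09 m.
(a) a = (rₚ + rₐ) / 2 = (5.087e+08 + 2.188e+09) / 2 ≈ 1.348e+09 m = 1.348 Gm.
(b) e = (rₐ − rₚ) / (rₐ + rₚ) = (2.188e+09 − 5.087e+08) / (2.188e+09 + 5.087e+08) ≈ 0.6227.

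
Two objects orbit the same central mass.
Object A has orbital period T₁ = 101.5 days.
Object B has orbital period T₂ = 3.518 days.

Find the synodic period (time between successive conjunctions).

Convert to SI: T₁ = 101.5 days = 8.7696e+06 s; T₂ = 3.518 days = 303955 s.
T_syn = |T₁ · T₂ / (T₁ − T₂)|.
T_syn = |8.7696e+06 · 303955 / (8.7696e+06 − 303955)| s ≈ 3.149e+05 s = 3.644 days.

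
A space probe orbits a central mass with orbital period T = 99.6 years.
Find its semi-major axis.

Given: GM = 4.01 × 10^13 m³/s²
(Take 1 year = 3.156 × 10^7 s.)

Convert to SI: T = 99.6 years = 3.14338e+09 s.
Invert Kepler's third law: a = (GM · T² / (4π²))^(1/3).
Substituting T = 3.14338e+09 s and GM = 4.01e+13 m³/s²:
a = (4.01e+13 · (3.14338e+09)² / (4π²))^(1/3) m
a ≈ 2.157e+10 m = 21.57 Gm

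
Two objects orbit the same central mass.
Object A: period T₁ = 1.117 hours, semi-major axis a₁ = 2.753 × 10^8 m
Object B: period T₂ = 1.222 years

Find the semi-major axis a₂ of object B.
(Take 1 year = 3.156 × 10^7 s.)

Convert to SI: T₁ = 1.117 hours = 4021.2 s; T₂ = 1.222 years = 3.85663e+07 s.
Kepler's third law: (T₁/T₂)² = (a₁/a₂)³ ⇒ a₂ = a₁ · (T₂/T₁)^(2/3).
T₂/T₁ = 3.85663e+07 / 4021.2 = 9590.75.
a₂ = 2.753e+08 · (9590.75)^(2/3) m ≈ 1.243e+11 m = 1.243 × 10^11 m.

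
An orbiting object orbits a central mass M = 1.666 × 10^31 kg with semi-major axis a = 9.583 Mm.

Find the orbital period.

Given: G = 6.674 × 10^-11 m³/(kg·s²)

Convert to SI: a = 9.583 Mm = 9.583e+06 m.
GM = G · M = 6.674e-11 · 1.666e+31 = 1.11189e+21 m³/s².
Kepler's third law: T = 2π √(a³ / GM).
Substituting a = 9.583e+06 m and GM = 1.11189e+21 m³/s²:
T = 2π √((9.583e+06)³ / 1.11189e+21) s
T ≈ 5.59 s = 5.59 seconds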